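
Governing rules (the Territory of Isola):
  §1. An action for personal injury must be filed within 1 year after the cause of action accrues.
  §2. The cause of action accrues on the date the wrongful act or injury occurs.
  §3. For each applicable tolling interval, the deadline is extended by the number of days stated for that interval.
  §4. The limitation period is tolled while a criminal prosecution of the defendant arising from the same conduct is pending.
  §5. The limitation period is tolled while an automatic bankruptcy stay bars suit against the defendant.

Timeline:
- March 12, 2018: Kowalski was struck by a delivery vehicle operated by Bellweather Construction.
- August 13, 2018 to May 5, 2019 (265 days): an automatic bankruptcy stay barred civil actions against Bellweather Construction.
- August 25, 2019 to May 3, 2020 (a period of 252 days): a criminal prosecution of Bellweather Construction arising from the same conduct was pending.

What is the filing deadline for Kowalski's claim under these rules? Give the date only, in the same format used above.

August 10, 2020

The cause of action accrued on March 12, 2018, the date of the act.
1 year from March 12, 2018 is March 12, 2019.
The automatic bankruptcy stay from August 13, 2018 to May 5, 2019 tolled the period for 265 days, extending the deadline to December 2, 2019.
Because the pending criminal prosecution ran from August 25, 2019 to May 3, 2020, the deadline is extended by 252 days to August 10, 2020.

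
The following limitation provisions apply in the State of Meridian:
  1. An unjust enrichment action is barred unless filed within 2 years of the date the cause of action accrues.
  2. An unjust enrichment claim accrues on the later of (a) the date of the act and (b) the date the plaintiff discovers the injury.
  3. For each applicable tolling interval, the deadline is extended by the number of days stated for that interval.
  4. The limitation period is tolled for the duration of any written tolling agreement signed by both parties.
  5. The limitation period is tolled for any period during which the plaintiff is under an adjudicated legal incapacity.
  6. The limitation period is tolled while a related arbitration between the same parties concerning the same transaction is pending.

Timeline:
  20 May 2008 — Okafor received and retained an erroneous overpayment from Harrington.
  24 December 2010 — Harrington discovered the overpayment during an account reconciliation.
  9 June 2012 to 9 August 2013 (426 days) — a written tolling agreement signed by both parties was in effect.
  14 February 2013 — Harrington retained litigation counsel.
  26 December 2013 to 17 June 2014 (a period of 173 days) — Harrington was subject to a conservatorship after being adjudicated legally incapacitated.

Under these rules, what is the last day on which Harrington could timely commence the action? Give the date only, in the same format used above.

Because discovery on 24 December 2010 post-dates the 20 May 2008 act, accrual under the later-of rule falls on 24 December 2010.
2 years from 24 December 2010 is 24 December 2012.
Because the written tolling agreement ran from 9 June 2012 to 9 August 2013, the deadline is extended by 426 days to 23 February 2014.
Because the plaintiff's legal incapacity ran from 26 December 2013 to 17 June 2014, the deadline is extended by 173 days to 15 August 2014.
The other events in the timeline have no effect on the limitation period under the stated rules.

15 August 2014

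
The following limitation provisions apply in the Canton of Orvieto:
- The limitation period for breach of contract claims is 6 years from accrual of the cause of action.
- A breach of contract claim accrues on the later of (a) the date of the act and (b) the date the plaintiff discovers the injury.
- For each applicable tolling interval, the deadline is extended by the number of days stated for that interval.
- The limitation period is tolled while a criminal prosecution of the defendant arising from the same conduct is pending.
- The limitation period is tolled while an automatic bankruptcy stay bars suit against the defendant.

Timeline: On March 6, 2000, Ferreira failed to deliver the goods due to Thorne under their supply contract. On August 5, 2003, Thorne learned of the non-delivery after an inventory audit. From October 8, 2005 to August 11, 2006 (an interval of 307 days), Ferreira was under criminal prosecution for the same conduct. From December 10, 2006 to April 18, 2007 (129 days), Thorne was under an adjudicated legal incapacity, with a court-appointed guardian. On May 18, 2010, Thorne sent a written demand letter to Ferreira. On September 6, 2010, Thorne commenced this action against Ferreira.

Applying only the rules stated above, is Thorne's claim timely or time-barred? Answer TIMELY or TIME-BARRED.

TIME-BARRED

Taking the later of the act (March 6, 2000) and discovery (August 5, 2003), the claim accrued on August 5, 2003.
Adding the 6 years base period to August 5, 2003 gives a deadline of August 5, 2009, before any tolling.
Because the pending criminal prosecution ran from October 8, 2005 to August 11, 2006, the deadline is extended by 307 days to June 8, 2010.
Although the plaintiff's incapacity ran from December 10, 2006 to April 18, 2007, the stated rules do not make that a tolling event, so it is disregarded.
Nothing else in the chronology tolls or restarts the period.
The September 6, 2010 filing falls after the June 8, 2010 deadline; the claim is time-barred.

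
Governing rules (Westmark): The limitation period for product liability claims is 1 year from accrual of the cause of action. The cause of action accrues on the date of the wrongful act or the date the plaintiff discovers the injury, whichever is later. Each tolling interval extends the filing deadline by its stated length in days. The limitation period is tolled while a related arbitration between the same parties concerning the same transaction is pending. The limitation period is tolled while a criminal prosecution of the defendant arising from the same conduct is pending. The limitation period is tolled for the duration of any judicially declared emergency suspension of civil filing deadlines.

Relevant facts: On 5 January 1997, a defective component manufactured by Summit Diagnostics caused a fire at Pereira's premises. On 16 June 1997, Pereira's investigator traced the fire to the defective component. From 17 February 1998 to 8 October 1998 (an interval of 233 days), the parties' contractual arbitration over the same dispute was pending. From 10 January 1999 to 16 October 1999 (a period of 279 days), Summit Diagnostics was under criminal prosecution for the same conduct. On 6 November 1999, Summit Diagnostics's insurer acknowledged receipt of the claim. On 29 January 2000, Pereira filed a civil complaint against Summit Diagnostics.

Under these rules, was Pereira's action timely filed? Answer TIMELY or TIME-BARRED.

TIME-BARRED

Taking the later of the act (5 January 1997) and discovery (16 June 1997), the claim accrued on 16 June 1997.
Adding the 1 year base period to 16 June 1997 gives a deadline of 16 June 1998, before any tolling.
Because the pending related arbitration ran from 17 February 1998 to 8 October 1998, the deadline is extended by 233 days to 4 February 1999.
The pending criminal prosecution from 10 January 1999 to 16 October 1999 tolled the period for 279 days, extending the deadline to 10 November 1999.
The other events in the timeline have no effect on the limitation period under the stated rules.
Pereira filed on 29 January 2000, after the 10 November 1999 deadline, so the action is time-barred.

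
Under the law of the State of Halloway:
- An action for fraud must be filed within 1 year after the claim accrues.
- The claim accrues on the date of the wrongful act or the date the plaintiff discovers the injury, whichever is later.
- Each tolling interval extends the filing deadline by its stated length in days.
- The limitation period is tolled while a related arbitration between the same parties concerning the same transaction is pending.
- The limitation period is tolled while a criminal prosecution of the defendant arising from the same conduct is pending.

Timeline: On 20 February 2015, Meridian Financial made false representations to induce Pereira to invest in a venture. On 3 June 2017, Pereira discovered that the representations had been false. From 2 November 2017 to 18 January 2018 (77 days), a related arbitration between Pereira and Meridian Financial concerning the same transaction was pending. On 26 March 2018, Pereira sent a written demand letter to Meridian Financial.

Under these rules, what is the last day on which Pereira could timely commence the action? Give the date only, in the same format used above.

Because discovery on 3 June 2017 post-dates the 20 February 2015 act, accrual under the later-of rule falls on 3 June 2017.
1 year from 3 June 2017 is 3 June 2018.
The pending related arbitration from 2 November 2017 to 18 January 2018 tolled the period for 77 days, extending the deadline to 19 August 2018.
The other events in the timeline have no effect on the limitation period under the stated rules.

19 August 2018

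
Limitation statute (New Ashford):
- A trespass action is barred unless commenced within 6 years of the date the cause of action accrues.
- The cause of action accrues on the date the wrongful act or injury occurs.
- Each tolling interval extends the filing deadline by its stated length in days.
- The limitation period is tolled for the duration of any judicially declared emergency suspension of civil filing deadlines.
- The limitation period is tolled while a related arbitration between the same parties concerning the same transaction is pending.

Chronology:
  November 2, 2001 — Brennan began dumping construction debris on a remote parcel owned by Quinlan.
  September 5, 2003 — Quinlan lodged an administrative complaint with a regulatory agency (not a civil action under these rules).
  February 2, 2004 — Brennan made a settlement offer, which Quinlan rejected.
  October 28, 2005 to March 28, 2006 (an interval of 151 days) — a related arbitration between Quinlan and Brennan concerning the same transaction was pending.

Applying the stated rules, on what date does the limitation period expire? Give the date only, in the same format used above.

April 1, 2008

The limitation period began to run on November 2, 2001.
6 years from November 2, 2001 is November 2, 2007.
The period was tolled for 151 days by the pending related arbitration (October 28, 2005 to March 28, 2006), pushing the deadline to April 1, 2008.
The other events in the timeline have no effect on the limitation period under the stated rules.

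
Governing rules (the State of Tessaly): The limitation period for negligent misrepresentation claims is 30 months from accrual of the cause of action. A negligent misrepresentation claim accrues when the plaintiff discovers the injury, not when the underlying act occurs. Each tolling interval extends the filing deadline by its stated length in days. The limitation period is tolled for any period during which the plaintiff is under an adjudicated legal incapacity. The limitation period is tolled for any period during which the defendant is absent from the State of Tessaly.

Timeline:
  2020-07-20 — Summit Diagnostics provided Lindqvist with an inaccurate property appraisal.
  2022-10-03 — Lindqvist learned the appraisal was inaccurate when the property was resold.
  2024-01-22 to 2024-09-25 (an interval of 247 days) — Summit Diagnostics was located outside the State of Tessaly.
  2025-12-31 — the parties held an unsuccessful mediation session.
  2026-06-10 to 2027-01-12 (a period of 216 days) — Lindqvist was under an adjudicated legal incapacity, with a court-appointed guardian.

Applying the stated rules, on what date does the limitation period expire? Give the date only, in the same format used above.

The claim did not accrue until Lindqvist discovered the injury on 2022-10-03; the 2020-07-20 act date does not start the clock under the stated rule.
Adding the 30 months base period to 2022-10-03 gives a deadline of 2025-04-03, before any tolling.
Because the defendant's absence from the jurisdiction ran from 2024-01-22 to 2024-09-25, the deadline is extended by 247 days to 2025-12-06.
By the time the plaintiff's legal incapacity began on 2026-06-10, the limitation period had already expired on 2025-12-06; that interval cannot revive it.
Nothing else in the chronology tolls or restarts the period.

2025-12-06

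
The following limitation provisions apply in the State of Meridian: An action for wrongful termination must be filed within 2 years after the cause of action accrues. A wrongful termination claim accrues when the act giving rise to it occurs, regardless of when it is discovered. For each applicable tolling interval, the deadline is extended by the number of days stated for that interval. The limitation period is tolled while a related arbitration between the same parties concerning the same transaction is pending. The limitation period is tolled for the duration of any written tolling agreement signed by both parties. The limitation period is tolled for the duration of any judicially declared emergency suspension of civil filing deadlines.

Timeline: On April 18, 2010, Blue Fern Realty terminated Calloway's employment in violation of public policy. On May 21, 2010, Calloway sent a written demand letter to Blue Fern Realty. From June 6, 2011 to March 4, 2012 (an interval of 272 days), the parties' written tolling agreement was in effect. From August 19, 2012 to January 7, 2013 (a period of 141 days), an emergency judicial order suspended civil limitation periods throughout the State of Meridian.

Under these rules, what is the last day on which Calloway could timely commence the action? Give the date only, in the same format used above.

June 5, 2013

The cause of action accrued on April 18, 2010, the date of the act.
The untolled deadline — 2 years after April 18, 2010 — is April 18, 2012.
The written tolling agreement from June 6, 2011 to March 4, 2012 tolled the period for 272 days, extending the deadline to January 15, 2013.
The period was tolled for 141 days by the emergency suspension of filing deadlines (August 19, 2012 to January 7, 2013), pushing the deadline to June 5, 2013.
Nothing else in the chronology tolls or restarts the period.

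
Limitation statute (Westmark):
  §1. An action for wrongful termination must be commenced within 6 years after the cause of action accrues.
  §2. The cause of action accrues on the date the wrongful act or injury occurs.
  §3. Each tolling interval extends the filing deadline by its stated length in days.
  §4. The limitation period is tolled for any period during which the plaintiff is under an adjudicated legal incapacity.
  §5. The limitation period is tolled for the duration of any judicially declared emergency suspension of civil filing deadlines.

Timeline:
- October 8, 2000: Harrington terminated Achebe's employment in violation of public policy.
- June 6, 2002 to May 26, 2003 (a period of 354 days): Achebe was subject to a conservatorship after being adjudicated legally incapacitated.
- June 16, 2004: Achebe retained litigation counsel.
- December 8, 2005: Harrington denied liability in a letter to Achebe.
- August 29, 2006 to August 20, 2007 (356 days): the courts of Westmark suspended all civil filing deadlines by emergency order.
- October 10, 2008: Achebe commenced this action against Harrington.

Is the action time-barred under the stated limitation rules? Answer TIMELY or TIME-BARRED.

The limitation period began to run on October 8, 2000.
6 years from October 8, 2000 is October 8, 2006.
Because the plaintiff's legal incapacity ran from June 6, 2002 to May 26, 2003, the deadline is extended by 354 days to September 27, 2007.
The period was tolled for 356 days by the emergency suspension of filing deadlines (August 29, 2006 to August 20, 2007), pushing the deadline to September 17, 2008.
Nothing else in the chronology tolls or restarts the period.
Achebe filed on October 10, 2008, after the September 17, 2008 deadline, so the action is time-barred.

TIME-BARRED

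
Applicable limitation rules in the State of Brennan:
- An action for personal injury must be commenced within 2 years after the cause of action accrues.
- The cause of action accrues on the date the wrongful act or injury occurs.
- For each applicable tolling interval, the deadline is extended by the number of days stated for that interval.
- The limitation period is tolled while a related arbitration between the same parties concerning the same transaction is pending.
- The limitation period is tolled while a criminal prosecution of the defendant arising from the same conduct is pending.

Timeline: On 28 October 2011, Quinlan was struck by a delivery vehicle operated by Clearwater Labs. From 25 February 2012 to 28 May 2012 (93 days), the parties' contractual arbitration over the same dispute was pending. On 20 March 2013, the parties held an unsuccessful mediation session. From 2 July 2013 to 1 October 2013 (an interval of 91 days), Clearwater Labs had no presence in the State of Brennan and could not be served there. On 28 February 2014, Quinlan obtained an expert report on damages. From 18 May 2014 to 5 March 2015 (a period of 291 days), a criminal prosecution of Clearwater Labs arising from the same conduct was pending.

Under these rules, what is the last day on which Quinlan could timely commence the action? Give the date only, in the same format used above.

The limitation period began to run on 28 October 2011.
The untolled deadline — 2 years after 28 October 2011 — is 28 October 2013.
The pending related arbitration from 25 February 2012 to 28 May 2012 tolled the period for 93 days, extending the deadline to 29 January 2014.
By the time the pending criminal prosecution began on 18 May 2014, the limitation period had already expired on 29 January 2014; that interval cannot revive it.
Although the defendant's absence ran from 2 July 2013 to 1 October 2013, the stated rules do not make that a tolling event, so it is disregarded.
The other events in the timeline have no effect on the limitation period under the stated rules.

29 January 2014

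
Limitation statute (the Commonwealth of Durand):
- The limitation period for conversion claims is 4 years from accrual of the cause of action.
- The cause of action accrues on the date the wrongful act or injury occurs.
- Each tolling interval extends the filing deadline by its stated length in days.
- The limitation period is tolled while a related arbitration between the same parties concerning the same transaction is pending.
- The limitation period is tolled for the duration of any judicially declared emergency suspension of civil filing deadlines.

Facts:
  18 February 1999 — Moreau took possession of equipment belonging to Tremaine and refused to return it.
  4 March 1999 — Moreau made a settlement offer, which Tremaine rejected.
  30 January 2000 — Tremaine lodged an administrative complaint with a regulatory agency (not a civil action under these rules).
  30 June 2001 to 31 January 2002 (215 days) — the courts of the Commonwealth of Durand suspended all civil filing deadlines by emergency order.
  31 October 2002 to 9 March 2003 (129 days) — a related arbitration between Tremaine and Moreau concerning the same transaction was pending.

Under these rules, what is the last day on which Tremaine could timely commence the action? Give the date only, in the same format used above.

28 January 2004

The claim accrued on 18 February 1999, when the wrongful act occurred.
The untolled deadline — 4 years after 18 February 1999 — is 18 February 2003.
The emergency suspension of filing deadlines from 30 June 2001 to 31 January 2002 tolled the period for 215 days, extending the deadline to 21 September 2003.
Because the pending related arbitration ran from 31 October 2002 to 9 March 2003, the deadline is extended by 129 days to 28 January 2004.
Nothing else in the chronology tolls or restarts the period.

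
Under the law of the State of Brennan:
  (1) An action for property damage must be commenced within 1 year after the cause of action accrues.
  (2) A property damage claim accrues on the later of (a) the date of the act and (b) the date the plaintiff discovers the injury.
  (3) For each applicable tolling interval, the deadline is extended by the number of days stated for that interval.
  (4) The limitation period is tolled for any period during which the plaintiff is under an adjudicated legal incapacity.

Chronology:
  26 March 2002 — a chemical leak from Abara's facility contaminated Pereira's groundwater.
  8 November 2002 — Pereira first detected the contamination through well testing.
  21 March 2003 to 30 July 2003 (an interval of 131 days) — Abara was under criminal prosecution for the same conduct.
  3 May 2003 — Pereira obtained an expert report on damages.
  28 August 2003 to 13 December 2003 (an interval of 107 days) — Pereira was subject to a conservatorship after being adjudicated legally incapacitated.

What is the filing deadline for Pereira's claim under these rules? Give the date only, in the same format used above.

23 February 2004

Taking the later of the act (26 March 2002) and discovery (8 November 2002), the claim accrued on 8 November 2002.
Adding the 1 year base period to 8 November 2002 gives a deadline of 8 November 2003, before any tolling.
The period was tolled for 107 days by the plaintiff's legal incapacity (28 August 2003 to 13 December 2003), pushing the deadline to 23 February 2004.
The pending criminal prosecution from 21 March 2003 to 30 July 2003 does not toll the period, because no stated rule makes a criminal prosecution a tolling event.
None of the other events listed affects the running of the period under the stated rules.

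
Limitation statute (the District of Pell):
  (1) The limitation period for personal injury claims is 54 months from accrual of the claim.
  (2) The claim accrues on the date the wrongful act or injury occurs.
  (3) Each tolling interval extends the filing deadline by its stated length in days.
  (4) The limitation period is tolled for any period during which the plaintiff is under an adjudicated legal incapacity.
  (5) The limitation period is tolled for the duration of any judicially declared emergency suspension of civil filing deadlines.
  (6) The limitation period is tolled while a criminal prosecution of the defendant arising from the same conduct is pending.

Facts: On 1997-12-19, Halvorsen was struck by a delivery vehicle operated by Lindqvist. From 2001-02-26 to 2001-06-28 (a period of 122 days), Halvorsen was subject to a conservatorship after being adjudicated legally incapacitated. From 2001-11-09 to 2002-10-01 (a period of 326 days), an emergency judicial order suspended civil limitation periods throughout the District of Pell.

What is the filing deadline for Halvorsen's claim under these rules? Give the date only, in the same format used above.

2003-09-10

The limitation period began to run on 1997-12-19.
54 months from 1997-12-19 is 2002-06-19.
The plaintiff's legal incapacity from 2001-02-26 to 2001-06-28 tolled the period for 122 days, extending the deadline to 2002-10-19.
The emergency suspension of filing deadlines from 2001-11-09 to 2002-10-01 tolled the period for 326 days, extending the deadline to 2003-09-10.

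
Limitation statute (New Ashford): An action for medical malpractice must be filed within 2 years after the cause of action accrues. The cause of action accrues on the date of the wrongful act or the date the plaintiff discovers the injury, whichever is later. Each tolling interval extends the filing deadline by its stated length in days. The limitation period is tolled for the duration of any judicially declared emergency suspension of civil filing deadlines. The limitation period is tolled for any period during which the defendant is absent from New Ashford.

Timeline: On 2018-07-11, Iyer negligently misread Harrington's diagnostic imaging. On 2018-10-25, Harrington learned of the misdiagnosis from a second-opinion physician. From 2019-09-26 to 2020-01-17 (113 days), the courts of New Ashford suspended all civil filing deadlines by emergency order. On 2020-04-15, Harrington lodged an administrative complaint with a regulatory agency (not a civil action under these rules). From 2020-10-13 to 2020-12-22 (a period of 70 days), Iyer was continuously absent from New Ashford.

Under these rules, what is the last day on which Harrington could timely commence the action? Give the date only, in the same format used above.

2021-04-26

Because discovery on 2018-10-25 post-dates the 2018-07-11 act, accrual under the later-of rule falls on 2018-10-25.
Adding the 2 years base period to 2018-10-25 gives a deadline of 2020-10-25, before any tolling.
The period was tolled for 113 days by the emergency suspension of filing deadlines (2019-09-26 to 2020-01-17), pushing the deadline to 2021-02-15.
The defendant's absence from the jurisdiction from 2020-10-13 to 2020-12-22 tolled the period for 70 days, extending the deadline to 2021-04-26.
None of the other events listed affects the running of the period under the stated rules.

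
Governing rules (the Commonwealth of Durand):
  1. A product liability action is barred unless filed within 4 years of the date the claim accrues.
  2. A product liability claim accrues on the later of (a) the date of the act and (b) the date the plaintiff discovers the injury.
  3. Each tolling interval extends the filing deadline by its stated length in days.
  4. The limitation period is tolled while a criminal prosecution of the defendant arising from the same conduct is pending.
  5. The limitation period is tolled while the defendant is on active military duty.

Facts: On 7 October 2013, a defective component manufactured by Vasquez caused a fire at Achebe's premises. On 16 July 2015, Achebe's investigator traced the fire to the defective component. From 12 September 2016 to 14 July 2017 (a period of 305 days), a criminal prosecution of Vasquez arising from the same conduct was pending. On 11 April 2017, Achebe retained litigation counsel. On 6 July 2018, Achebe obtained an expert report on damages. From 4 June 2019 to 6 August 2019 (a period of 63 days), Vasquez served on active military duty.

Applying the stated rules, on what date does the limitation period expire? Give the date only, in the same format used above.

18 July 2020

Because discovery on 16 July 2015 post-dates the 7 October 2013 act, accrual under the later-of rule falls on 16 July 2015.
4 years from 16 July 2015 is 16 July 2019.
The pending criminal prosecution from 12 September 2016 to 14 July 2017 tolled the period for 305 days, extending the deadline to 16 May 2020.
The defendant's active military service from 4 June 2019 to 6 August 2019 tolled the period for 63 days, extending the deadline to 18 July 2020.
Nothing else in the chronology tolls or restarts the period.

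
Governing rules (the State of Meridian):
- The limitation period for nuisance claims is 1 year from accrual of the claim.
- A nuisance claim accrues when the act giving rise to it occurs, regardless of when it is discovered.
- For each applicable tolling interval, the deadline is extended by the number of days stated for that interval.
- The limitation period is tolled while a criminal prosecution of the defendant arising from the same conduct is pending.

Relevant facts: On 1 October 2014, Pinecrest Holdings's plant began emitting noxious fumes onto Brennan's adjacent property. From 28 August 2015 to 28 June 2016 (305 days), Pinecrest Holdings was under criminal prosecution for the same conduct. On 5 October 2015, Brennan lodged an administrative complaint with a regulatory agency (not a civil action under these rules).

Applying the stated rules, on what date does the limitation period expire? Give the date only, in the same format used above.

1 August 2016

The claim accrued on 1 October 2014, when the wrongful act occurred.
1 year from 1 October 2014 is 1 October 2015.
The pending criminal prosecution from 28 August 2015 to 28 June 2016 tolled the period for 305 days, extending the deadline to 1 August 2016.
Nothing else in the chronology tolls or restarts the period.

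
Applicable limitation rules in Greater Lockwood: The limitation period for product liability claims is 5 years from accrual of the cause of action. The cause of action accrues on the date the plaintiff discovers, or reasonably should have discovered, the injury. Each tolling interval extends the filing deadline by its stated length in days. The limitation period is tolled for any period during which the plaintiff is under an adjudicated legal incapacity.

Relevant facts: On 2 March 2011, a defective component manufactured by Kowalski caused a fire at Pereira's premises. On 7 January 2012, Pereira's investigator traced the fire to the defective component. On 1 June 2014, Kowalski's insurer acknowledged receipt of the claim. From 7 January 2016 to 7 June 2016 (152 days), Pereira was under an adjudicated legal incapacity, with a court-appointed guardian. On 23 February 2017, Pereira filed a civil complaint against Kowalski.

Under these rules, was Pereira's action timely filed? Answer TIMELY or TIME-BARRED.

The claim did not accrue until Pereira discovered the injury on 7 January 2012; the 2 March 2011 act date does not start the clock under the stated rule.
Adding the 5 years base period to 7 January 2012 gives a deadline of 7 January 2017, before any tolling.
The period was tolled for 152 days by the plaintiff's legal incapacity (7 January 2016 to 7 June 2016), pushing the deadline to 8 June 2017.
Nothing else in the chronology tolls or restarts the period.
The 23 February 2017 filing precedes the 8 June 2017 deadline; the claim is timely.

TIMELY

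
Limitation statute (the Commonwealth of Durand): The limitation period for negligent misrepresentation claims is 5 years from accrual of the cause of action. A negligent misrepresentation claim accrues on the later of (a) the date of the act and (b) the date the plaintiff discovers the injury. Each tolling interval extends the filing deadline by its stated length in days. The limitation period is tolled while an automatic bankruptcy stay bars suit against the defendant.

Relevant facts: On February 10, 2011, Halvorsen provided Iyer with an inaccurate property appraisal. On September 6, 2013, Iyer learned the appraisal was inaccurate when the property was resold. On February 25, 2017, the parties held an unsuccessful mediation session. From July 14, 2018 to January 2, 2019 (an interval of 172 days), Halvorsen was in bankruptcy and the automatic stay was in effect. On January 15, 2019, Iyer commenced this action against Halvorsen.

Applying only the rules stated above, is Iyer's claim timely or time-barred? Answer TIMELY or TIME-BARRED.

Because discovery on September 6, 2013 post-dates the February 10, 2011 act, accrual under the later-of rule falls on September 6, 2013.
The untolled deadline — 5 years after September 6, 2013 — is September 6, 2018.
Because the automatic bankruptcy stay ran from July 14, 2018 to January 2, 2019, the deadline is extended by 172 days to February 25, 2019.
The other events in the timeline have no effect on the limitation period under the stated rules.
The January 15, 2019 filing precedes the February 25, 2019 deadline; the claim is timely.

TIMELY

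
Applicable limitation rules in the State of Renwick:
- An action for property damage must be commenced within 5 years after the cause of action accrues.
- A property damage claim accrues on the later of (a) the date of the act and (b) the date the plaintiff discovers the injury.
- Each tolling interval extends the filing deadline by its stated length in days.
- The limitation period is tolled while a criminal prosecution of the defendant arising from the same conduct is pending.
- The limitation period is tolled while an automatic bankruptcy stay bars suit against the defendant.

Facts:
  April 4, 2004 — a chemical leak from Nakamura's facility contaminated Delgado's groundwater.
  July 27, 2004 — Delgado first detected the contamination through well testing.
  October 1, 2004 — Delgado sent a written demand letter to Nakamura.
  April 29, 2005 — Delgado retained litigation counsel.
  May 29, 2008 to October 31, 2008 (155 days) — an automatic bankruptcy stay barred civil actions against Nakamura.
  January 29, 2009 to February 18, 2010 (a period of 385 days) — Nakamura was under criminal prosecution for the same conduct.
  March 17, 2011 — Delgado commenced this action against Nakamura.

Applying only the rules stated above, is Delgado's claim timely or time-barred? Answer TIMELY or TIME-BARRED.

Because discovery on July 27, 2004 post-dates the April 4, 2004 act, accrual under the later-of rule falls on July 27, 2004.
5 years from July 27, 2004 is July 27, 2009.
The automatic bankruptcy stay from May 29, 2008 to October 31, 2008 tolled the period for 155 days, extending the deadline to December 29, 2009.
The period was tolled for 385 days by the pending criminal prosecution (January 29, 2009 to February 18, 2010), pushing the deadline to January 18, 2011.
None of the other events listed affects the running of the period under the stated rules.
Filing on March 17, 2011 missed the January 18, 2011 deadline — the action is time-barred.

TIME-BARRED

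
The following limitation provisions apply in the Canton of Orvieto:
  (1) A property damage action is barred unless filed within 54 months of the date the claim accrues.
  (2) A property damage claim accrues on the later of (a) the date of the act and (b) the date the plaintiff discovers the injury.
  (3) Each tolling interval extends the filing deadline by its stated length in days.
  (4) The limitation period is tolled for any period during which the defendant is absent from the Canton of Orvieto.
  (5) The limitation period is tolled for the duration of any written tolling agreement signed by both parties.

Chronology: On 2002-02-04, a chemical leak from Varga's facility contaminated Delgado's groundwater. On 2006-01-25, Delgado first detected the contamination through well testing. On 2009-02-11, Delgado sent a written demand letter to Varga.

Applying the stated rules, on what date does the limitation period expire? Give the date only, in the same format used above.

Taking the later of the act (2002-02-04) and discovery (2006-01-25), the claim accrued on 2006-01-25.
Adding the 54 months base period to 2006-01-25 gives a deadline of 2010-07-25, before any tolling.
The other events in the timeline have no effect on the limitation period under the stated rules.

2010-07-25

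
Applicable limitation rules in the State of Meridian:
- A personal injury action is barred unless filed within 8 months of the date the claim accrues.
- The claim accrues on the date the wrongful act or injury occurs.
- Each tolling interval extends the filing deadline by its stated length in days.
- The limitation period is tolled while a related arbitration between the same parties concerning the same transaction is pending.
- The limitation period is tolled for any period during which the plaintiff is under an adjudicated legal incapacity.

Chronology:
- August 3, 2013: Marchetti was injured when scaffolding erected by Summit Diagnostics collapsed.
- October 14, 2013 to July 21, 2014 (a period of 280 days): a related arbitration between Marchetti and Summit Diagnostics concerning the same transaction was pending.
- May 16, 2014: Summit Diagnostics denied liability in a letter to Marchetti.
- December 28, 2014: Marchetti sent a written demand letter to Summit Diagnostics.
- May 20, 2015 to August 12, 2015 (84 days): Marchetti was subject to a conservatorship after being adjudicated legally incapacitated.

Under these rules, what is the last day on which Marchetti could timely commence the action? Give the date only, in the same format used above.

January 8, 2015

The claim accrued on August 3, 2013, when the wrongful act occurred.
The untolled deadline — 8 months after August 3, 2013 — is April 3, 2014.
The period was tolled for 280 days by the pending related arbitration (October 14, 2013 to July 21, 2014), pushing the deadline to January 8, 2015.
The plaintiff's legal incapacity from May 20, 2015 to August 12, 2015 began after the period had already run on January 8, 2015, so it has no tolling effect.
None of the other events listed affects the running of the period under the stated rules.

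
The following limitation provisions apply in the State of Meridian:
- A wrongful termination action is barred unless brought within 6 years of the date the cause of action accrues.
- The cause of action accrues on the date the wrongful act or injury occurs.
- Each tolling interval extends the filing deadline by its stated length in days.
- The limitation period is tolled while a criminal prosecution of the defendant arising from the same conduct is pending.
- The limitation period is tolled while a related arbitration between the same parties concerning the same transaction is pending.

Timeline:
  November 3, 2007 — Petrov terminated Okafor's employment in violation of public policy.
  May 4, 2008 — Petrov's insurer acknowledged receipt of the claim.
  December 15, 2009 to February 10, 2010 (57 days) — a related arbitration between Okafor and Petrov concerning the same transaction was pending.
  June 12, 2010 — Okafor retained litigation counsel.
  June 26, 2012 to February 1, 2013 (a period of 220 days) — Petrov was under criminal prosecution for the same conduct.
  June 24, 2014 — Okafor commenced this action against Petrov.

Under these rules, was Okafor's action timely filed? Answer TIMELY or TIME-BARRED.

The cause of action accrued on November 3, 2007, the date of the act.
6 years from November 3, 2007 is November 3, 2013.
Because the pending related arbitration ran from December 15, 2009 to February 10, 2010, the deadline is extended by 57 days to December 30, 2013.
The period was tolled for 220 days by the pending criminal prosecution (June 26, 2012 to February 1, 2013), pushing the deadline to August 7, 2014.
None of the other events listed affects the running of the period under the stated rules.
The June 24, 2014 filing precedes the August 7, 2014 deadline; the claim is timely.

TIMELY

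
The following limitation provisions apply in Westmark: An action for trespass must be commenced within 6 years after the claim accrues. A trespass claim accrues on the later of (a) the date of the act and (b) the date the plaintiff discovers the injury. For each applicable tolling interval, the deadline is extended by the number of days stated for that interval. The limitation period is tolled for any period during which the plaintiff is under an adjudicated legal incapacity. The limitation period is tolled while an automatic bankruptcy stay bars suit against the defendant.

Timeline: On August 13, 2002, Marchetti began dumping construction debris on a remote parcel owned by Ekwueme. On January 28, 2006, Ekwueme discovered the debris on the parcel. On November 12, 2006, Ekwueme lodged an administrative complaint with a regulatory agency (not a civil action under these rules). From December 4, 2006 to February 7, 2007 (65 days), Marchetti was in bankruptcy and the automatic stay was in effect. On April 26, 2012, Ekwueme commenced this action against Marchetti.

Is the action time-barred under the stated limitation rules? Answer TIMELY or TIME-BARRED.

TIME-BARRED

Taking the later of the act (August 13, 2002) and discovery (January 28, 2006), the claim accrued on January 28, 2006.
The untolled deadline — 6 years after January 28, 2006 — is January 28, 2012.
Because the automatic bankruptcy stay ran from December 4, 2006 to February 7, 2007, the deadline is extended by 65 days to April 2, 2012.
Nothing else in the chronology tolls or restarts the period.
Ekwueme filed on April 26, 2012, after the April 2, 2012 deadline, so the action is time-barred.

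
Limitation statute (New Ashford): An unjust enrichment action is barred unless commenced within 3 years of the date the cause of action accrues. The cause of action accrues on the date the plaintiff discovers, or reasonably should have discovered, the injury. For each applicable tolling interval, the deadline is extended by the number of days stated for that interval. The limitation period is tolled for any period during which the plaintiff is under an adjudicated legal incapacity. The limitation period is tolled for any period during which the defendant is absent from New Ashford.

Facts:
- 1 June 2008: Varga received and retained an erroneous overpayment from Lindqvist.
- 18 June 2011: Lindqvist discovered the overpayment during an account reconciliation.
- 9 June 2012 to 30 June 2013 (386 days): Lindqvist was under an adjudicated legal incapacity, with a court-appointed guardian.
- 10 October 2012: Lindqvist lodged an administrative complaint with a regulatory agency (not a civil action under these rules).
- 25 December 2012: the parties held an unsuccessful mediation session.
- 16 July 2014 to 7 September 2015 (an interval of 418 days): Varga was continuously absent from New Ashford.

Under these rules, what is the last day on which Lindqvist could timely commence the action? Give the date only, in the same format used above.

Under the discovery rule, the claim accrued on 18 June 2011, when Lindqvist discovered the injury — not on the 1 June 2008 date of the underlying act.
Adding the 3 years base period to 18 June 2011 gives a deadline of 18 June 2014, before any tolling.
The period was tolled for 386 days by the plaintiff's legal incapacity (9 June 2012 to 30 June 2013), pushing the deadline to 9 July 2015.
Because the defendant's absence from the jurisdiction ran from 16 July 2014 to 7 September 2015, the deadline is extended by 418 days to 30 August 2016.
The other events in the timeline have no effect on the limitation period under the stated rules.

30 August 2016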